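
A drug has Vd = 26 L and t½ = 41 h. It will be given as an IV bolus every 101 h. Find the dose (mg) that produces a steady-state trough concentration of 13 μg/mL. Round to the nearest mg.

τ/t½ = 101/41 ≈ 2.4634, so f = (1/2)^(101/41) ≈ 0.181317.
Cmin,ss = (D/Vd)·f/(1−f), so D = Cmin,ss·Vd·(1−f)/f.
D = 13 × 26 × (1−f)/f ≈ 13 × 26 × 4.51520 ≈ 1526.14 mg.

1526 mg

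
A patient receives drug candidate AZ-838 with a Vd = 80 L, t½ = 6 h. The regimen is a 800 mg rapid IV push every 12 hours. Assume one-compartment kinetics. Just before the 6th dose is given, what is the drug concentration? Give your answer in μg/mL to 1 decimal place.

3.3 μg/mL

f = (1/2)^(τ/t½) = (1/2)^(12/6) ≈ 0.2500.
C₀ = D/Vd = 800/80 ≈ 10.000 μg/mL.
Before the 6th dose, 5 doses have been given. Superposition: Cmin = C₀·(f + f² + … + f^5).
≈ 10.000 × (0.2500 + 0.0625 + 0.0156 + 0.0039 + 0.0010) ≈ 10.000 × 0.3330 ≈ 3.330 μg/mL.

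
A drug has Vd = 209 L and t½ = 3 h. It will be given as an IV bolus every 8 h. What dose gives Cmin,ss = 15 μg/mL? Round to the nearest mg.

τ/t½ = 8/3 ≈ 2.6667, so f = (1/2)^(8/3) ≈ 0.157490.
Cmin,ss = (D/Vd)·f/(1−f), so D = Cmin,ss·Vd·(1−f)/f.
D = 15 × 209 × (1−f)/f ≈ 15 × 209 × 5.34961 ≈ 16771.03 mg.

16771 mg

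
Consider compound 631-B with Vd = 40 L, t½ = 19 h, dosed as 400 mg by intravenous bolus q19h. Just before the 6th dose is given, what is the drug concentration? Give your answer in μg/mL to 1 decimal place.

f = (1/2)^(τ/t½) = (1/2)^(19/19) ≈ 0.5000.
C₀ = D/Vd = 400/40 ≈ 10.000 μg/mL.
Before the 6th dose, 5 doses have been given. Superposition: Cmin = C₀·(f + f² + … + f^5).
≈ 10.000 × (0.5000 + 0.2500 + 0.1250 + 0.0625 + 0.0313) ≈ 10.000 × 0.9688 ≈ 9.688 μg/mL.

9.7 μg/mL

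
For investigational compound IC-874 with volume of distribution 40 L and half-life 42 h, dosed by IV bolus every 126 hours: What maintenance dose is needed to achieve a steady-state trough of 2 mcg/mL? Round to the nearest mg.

560 mg

τ/t½ = 126/42 ≈ 3, so f = (1/2)^(126/42) ≈ 0.125000.
Cmin,ss = (D/Vd)·f/(1−f), so D = Cmin,ss·Vd·(1−f)/f.
D = 2 × 40 × (1−f)/f ≈ 2 × 40 × 7.00000 ≈ 560.00 mg.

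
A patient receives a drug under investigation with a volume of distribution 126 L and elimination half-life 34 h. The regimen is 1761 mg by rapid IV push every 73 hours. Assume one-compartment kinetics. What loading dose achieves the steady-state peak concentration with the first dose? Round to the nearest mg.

2275 mg

f = (1/2)^(73/34) ≈ 0.225772; accumulation ratio R = 1/(1−f) ≈ 1.29161.
Loading dose to hit Cmax,ss on first dose: D_load = D_maint·R ≈ 1761 × 1.29161 ≈ 2274.53 mg.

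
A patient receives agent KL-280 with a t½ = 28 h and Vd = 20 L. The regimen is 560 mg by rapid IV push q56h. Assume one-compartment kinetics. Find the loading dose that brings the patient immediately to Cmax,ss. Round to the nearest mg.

747 mg

f = (1/2)^(56/28) ≈ 0.250000; accumulation ratio R = 1/(1−f) ≈ 1.33333.
Loading dose to hit Cmax,ss on first dose: D_load = D_maint·R ≈ 560 × 1.33333 ≈ 746.66 mg.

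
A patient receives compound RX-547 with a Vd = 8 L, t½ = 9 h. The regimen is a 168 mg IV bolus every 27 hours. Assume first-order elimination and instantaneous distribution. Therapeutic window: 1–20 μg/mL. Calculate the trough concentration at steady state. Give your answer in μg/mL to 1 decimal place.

3.0 μg/mL

The dosing interval is 3 half-lives, so f = 2^(−3) = 0.125.
At steady state, R = 1/(1 − 0.125) = 8/7.
Single-dose peak C₀ = D/Vd = 168/8 = 21 μg/mL.
Steady-state peak Cmax,ss = C₀·R = 21 × 8/7 ≈ 24.000 μg/mL.
Steady-state trough Cmin,ss = Cmax,ss·f ≈ 24.000 × 0.125 ≈ 3.000 μg/mL.
Trough 3.0 μg/mL vs MEC 1 μg/mL: adequate.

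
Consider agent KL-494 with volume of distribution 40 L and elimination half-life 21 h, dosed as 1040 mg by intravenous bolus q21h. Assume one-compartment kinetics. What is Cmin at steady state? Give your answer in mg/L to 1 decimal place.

26.0 mg/L

The dosing interval is 1 half-life, so f = 2^(−1) = 0.5.
At steady state, R = 1/(1 − 0.5) = 2/1.
Single-dose peak C₀ = D/Vd = 1040/40 = 26 mg/L.
Steady-state peak Cmax,ss = C₀·R = 26 × 2/1 ≈ 52.000 mg/L.
Steady-state trough Cmin,ss = Cmax,ss·f ≈ 52.000 × 0.5 ≈ 26.000 mg/L.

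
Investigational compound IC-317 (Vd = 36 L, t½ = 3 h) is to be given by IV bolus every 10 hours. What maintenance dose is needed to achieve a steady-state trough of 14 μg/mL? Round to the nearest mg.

τ/t½ = 10/3 ≈ 3.3333, so f = (1/2)^(10/3) ≈ 0.099213.
Cmin,ss = (D/Vd)·f/(1−f), so D = Cmin,ss·Vd·(1−f)/f.
D = 14 × 36 × (1−f)/f ≈ 14 × 36 × 9.07932 ≈ 4575.98 mg.

4576 mg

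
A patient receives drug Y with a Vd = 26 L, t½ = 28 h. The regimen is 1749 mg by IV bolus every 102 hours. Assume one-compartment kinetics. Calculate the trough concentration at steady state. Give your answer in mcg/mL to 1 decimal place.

Over one 102-h interval, 102/28 ≈ 3.6429 half-lives elapse, leaving f ≈ 0.0801 of each dose.
Accumulation ratio R = 1/(1 − f) ≈ 1/0.9199 ≈ 1.0871.
Single-dose peak C₀ = D/Vd = 1749/26 ≈ 67.269 mcg/mL.
Steady-state peak Cmax,ss = C₀·R ≈ 67.269 × 1.0871 ≈ 73.128 mcg/mL.
One interval later, Cmin,ss = Cmax,ss·e^(−kτ) ≈ 73.128 × 0.0801 ≈ 5.858 mcg/mL.

5.9 mcg/mL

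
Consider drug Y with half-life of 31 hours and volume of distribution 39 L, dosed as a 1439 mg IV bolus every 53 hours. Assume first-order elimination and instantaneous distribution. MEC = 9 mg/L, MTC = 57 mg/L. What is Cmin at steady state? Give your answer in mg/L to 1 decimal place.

16.2 mg/L

k = ln2/t½ = ln2/31 ≈ 0.022360 h⁻¹; fraction remaining f = e^(−kτ) = e^(−0.022360×53) ≈ 0.3057.
Accumulation ratio R = 1/(1 − f) ≈ 1/0.6943 ≈ 1.4403.
Each bolus raises the concentration by D/Vd = 1439/39 ≈ 36.897 mg/L.
Steady-state peak Cmax,ss = C₀·R ≈ 36.897 × 1.4403 ≈ 53.143 mg/L.
One interval later, Cmin,ss = Cmax,ss·e^(−kτ) ≈ 53.143 × 0.3057 ≈ 16.246 mg/L.
Trough 16.2 mg/L vs MEC 9 mg/L: adequate.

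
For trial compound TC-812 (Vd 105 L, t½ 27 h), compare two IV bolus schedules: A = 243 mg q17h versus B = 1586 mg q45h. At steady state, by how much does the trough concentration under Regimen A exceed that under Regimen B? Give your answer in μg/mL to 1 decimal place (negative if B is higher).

-2.7 μg/mL

Regimen A: f = (1/2)^(17/27) ≈ 0.6463; Cmin,ss = (243/105)·f/(1−f) ≈ 4.229 μg/mL.
Regimen B: f = (1/2)^(45/27) ≈ 0.3150; Cmin,ss = (1586/105)·f/(1−f) ≈ 6.946 μg/mL.
Difference ≈ 4.229 − 6.946 ≈ -2.717 μg/mL.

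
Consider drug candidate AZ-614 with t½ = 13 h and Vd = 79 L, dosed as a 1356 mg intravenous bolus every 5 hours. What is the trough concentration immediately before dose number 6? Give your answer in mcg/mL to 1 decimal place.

41.4 mcg/mL

f = (1/2)^(τ/t½) = (1/2)^(5/13) ≈ 0.7660.
C₀ = D/Vd = 1356/79 ≈ 17.165 mcg/mL.
Before the 6th dose, 5 doses have been given. Superposition: Cmin = C₀·(f + f² + … + f^5).
≈ 17.165 × (0.7660 + 0.5868 + 0.4495 + 0.3443 + 0.2637) ≈ 17.165 × 2.4103 ≈ 41.373 mcg/mL.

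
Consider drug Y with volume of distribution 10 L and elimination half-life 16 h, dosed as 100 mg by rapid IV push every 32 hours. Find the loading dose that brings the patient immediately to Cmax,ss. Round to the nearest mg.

133 mg

f = (1/2)^(32/16) ≈ 0.250000; accumulation ratio R = 1/(1−f) ≈ 1.33333.
Loading dose to hit Cmax,ss on first dose: D_load = D_maint·R ≈ 100 × 1.33333 ≈ 133.33 mg.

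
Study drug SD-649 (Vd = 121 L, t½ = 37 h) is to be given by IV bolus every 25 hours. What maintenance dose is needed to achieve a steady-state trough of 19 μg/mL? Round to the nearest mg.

τ/t½ = 25/37 ≈ 0.67568, so f = (1/2)^(25/37) ≈ 0.626039.
Cmin,ss = (D/Vd)·f/(1−f), so D = Cmin,ss·Vd·(1−f)/f.
D = 19 × 121 × (1−f)/f ≈ 19 × 121 × 0.59734 ≈ 1373.28 mg.

1373 mg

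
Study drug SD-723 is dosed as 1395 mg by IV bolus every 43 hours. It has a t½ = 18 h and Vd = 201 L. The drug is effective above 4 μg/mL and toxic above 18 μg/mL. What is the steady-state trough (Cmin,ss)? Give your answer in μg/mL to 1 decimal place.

1.6 μg/mL

τ/t½ = 43/18 ≈ 2.3889, so fraction remaining f = (1/2)^(43/18) ≈ 0.1909.
Single-dose peak C₀ = D/Vd = 1395/201 ≈ 6.940 μg/mL.
Steady-state trough Cmin,ss = C₀·f/(1−f) ≈ 6.940 × 0.1909/0.8091 ≈ 1.637 μg/mL.
Trough 1.6 μg/mL vs MEC 4 μg/mL: subtherapeutic.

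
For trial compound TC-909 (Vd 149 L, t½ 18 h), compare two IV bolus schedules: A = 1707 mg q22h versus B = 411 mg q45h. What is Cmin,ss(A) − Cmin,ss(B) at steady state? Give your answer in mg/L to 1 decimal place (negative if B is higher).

8.0 mg/L

Regimen A: f = (1/2)^(22/18) ≈ 0.4286; Cmin,ss = (1707/149)·f/(1−f) ≈ 8.593 mg/L.
Regimen B: f = (1/2)^(45/18) ≈ 0.1768; Cmin,ss = (411/149)·f/(1−f) ≈ 0.592 mg/L.
Difference ≈ 8.593 − 0.592 ≈ 8.001 mg/L.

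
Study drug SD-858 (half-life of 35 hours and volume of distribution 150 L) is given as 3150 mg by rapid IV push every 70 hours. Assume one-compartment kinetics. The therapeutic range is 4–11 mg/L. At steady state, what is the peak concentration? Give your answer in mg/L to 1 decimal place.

τ = 70 h = 2 half-lives, so f = (1/2)^2 = 0.25.
At steady state, R = 1/(1 − 0.25) = 4/3.
Single-dose peak C₀ = D/Vd = 3150/150 = 21 mg/L.
Steady-state peak Cmax,ss = C₀·R = 21 × 4/3 ≈ 28.000 mg/L.
Peak 28.0 mg/L vs MTC 11 mg/L: exceeds toxic threshold.

28.0 mg/L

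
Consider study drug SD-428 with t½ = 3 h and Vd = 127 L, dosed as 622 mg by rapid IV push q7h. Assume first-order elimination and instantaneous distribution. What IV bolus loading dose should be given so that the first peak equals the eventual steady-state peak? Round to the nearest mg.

f = (1/2)^(7/3) ≈ 0.198425; accumulation ratio R = 1/(1−f) ≈ 1.24754.
Loading dose to hit Cmax,ss on first dose: D_load = D_maint·R ≈ 622 × 1.24754 ≈ 775.97 mg.

776 mg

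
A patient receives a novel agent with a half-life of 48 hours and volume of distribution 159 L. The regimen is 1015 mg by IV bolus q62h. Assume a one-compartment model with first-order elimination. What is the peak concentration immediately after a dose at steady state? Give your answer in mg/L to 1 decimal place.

τ/t½ = 62/48 ≈ 1.2917, so fraction remaining f = (1/2)^(62/48) ≈ 0.4085.
Accumulation ratio R = 1/(1 − f) ≈ 1/0.5915 ≈ 1.6906.
Each bolus raises the concentration by D/Vd = 1015/159 ≈ 6.384 mg/L.
Steady-state peak Cmax,ss = C₀·R ≈ 6.384 × 1.6906 ≈ 10.793 mg/L.

10.8 mg/L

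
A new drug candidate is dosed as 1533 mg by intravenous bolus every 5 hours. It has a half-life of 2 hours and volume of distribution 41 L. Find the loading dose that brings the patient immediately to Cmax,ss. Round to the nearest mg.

f = (1/2)^(5/2) ≈ 0.176777; accumulation ratio R = 1/(1−f) ≈ 1.21474.
Loading dose to hit Cmax,ss on first dose: D_load = D_maint·R ≈ 1533 × 1.21474 ≈ 1862.20 mg.

1862 mg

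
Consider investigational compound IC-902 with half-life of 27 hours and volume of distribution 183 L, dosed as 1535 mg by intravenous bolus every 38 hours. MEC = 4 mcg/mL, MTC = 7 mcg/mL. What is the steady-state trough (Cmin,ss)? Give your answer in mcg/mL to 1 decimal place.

τ/t½ = 38/27 ≈ 1.4074, so fraction remaining f = (1/2)^(38/27) ≈ 0.3770.
Accumulation ratio R = 1/(1 − f) ≈ 1/0.6230 ≈ 1.6051.
Each bolus raises the concentration by D/Vd = 1535/183 ≈ 8.388 mcg/mL.
Steady-state peak Cmax,ss = C₀·R ≈ 8.388 × 1.6051 ≈ 13.464 mcg/mL.
One interval later, Cmin,ss = Cmax,ss·e^(−kτ) ≈ 13.464 × 0.3770 ≈ 5.076 mcg/mL.
Trough 5.1 mcg/mL vs MEC 4 mcg/mL: adequate.

5.1 mcg/mL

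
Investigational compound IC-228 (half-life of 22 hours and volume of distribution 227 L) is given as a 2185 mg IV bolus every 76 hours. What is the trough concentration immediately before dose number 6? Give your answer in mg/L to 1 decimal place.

1.0 mg/L

f = (1/2)^(τ/t½) = (1/2)^(76/22) ≈ 0.0912.
C₀ = D/Vd = 2185/227 ≈ 9.626 mg/L.
Before the 6th dose, 5 doses have been given. Superposition: Cmin = C₀·(f + f² + … + f^5).
≈ 9.626 × (0.0912 + 0.0083 + 0.0008 + 0.0001 + 0.0000) ≈ 9.626 × 0.1004 ≈ 0.966 mg/L.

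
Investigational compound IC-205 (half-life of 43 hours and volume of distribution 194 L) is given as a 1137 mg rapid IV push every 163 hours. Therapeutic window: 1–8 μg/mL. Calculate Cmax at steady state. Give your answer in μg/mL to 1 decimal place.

Over one 163-h interval, 163/43 ≈ 3.7907 half-lives elapse, leaving f ≈ 0.0723 of each dose.
At steady state, accumulation factor R = 1/(1 − e^(−kτ)) ≈ 1.0779.
Each bolus raises the concentration by D/Vd = 1137/194 ≈ 5.861 μg/mL.
Steady-state peak Cmax,ss = C₀·R ≈ 5.861 × 1.0779 ≈ 6.318 μg/mL.
Peak 6.3 μg/mL vs MTC 8 μg/mL: below toxic threshold.

6.3 μg/mL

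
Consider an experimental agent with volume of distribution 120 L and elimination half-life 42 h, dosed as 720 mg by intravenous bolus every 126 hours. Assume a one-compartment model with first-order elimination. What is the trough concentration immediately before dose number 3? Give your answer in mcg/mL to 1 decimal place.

f = (1/2)^(τ/t½) = (1/2)^(126/42) ≈ 0.1250.
C₀ = D/Vd = 720/120 ≈ 6.000 mcg/mL.
Before the 3rd dose, 2 doses have been given. Superposition: Cmin = C₀·(f + f²).
≈ 6.000 × (0.1250 + 0.0156) ≈ 6.000 × 0.1406 ≈ 0.844 mcg/mL.

0.8 mcg/mL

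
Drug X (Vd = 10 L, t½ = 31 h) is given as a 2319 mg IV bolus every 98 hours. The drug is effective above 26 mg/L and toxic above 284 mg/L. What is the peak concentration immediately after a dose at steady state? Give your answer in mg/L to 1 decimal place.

261.1 mg/L

Over one 98-h interval, 98/31 ≈ 3.1613 half-lives elapse, leaving f ≈ 0.1118 of each dose.
At steady state, accumulation factor R = 1/(1 − e^(−kτ)) ≈ 1.1259.
Single-dose peak C₀ = D/Vd = 2319/10 ≈ 231.900 mg/L.
Cmax,ss = C₀/(1 − f) ≈ 231.900/0.8882 ≈ 261.090 mg/L.
Peak 261.1 mg/L vs MTC 284 mg/L: below toxic threshold.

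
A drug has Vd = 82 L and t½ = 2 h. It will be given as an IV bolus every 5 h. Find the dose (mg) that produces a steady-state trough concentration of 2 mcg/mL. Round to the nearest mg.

764 mg

τ/t½ = 5/2 ≈ 2.5, so f = (1/2)^(5/2) ≈ 0.176777.
Cmin,ss = (D/Vd)·f/(1−f), so D = Cmin,ss·Vd·(1−f)/f.
D = 2 × 82 × (1−f)/f ≈ 2 × 82 × 4.65684 ≈ 763.72 mg.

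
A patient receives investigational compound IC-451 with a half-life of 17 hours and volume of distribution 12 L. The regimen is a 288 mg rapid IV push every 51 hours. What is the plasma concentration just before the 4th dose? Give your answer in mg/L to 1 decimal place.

f = (1/2)^(τ/t½) = (1/2)^(51/17) ≈ 0.1250.
C₀ = D/Vd = 288/12 ≈ 24.000 mg/L.
Before the 4th dose, 3 doses have been given. Superposition: Cmin = C₀·(f + f² + … + f^3).
≈ 24.000 × (0.1250 + 0.0156 + 0.0020) ≈ 24.000 × 0.1426 ≈ 3.422 mg/L.

3.4 mg/L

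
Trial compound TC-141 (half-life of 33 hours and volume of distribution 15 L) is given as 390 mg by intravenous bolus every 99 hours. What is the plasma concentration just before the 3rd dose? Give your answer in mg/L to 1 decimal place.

f = (1/2)^(τ/t½) = (1/2)^(99/33) ≈ 0.1250.
C₀ = D/Vd = 390/15 ≈ 26.000 mg/L.
Before the 3rd dose, 2 doses have been given. Superposition: Cmin = C₀·(f + f²).
≈ 26.000 × (0.1250 + 0.0156) ≈ 26.000 × 0.1406 ≈ 3.656 mg/L.

3.7 mg/L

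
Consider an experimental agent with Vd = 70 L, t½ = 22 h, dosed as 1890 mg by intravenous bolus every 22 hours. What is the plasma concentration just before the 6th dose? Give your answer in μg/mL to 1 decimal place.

26.2 μg/mL

f = (1/2)^(τ/t½) = (1/2)^(22/22) ≈ 0.5000.
C₀ = D/Vd = 1890/70 ≈ 27.000 μg/mL.
Before the 6th dose, 5 doses have been given. Superposition: Cmin = C₀·(f + f² + … + f^5).
≈ 27.000 × (0.5000 + 0.2500 + 0.1250 + 0.0625 + 0.0313) ≈ 27.000 × 0.9688 ≈ 26.158 μg/mL.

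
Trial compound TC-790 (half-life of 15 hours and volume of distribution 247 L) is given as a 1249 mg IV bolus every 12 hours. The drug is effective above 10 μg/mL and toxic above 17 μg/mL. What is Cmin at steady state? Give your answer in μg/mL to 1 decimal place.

6.8 μg/mL

τ/t½ = 12/15 ≈ 0.8, so fraction remaining f = (1/2)^(12/15) ≈ 0.5743.
At steady state, accumulation factor R = 1/(1 − e^(−kτ)) ≈ 2.3491.
Each bolus raises the concentration by D/Vd = 1249/247 ≈ 5.057 μg/mL.
Cmax,ss = C₀/(1 − f) ≈ 5.057/0.4257 ≈ 11.879 μg/mL.
Steady-state trough Cmin,ss = Cmax,ss·f ≈ 11.879 × 0.5743 ≈ 6.822 μg/mL.
Trough 6.8 μg/mL vs MEC 10 μg/mL: subtherapeutic.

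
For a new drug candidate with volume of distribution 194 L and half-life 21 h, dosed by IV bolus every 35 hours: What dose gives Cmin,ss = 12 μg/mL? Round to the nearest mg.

τ/t½ = 35/21 ≈ 1.6667, so f = (1/2)^(35/21) ≈ 0.314980.
Cmin,ss = (D/Vd)·f/(1−f), so D = Cmin,ss·Vd·(1−f)/f.
D = 12 × 194 × (1−f)/f ≈ 12 × 194 × 2.17480 ≈ 5062.93 mg.

5063 mg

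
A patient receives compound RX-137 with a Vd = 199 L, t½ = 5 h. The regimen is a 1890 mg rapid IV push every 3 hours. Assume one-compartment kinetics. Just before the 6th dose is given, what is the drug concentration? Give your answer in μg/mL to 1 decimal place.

f = (1/2)^(τ/t½) = (1/2)^(3/5) ≈ 0.6598.
C₀ = D/Vd = 1890/199 ≈ 9.497 μg/mL.
Before the 6th dose, 5 doses have been given. Superposition: Cmin = C₀·(f + f² + … + f^5).
≈ 9.497 × (0.6598 + 0.4353 + 0.2872 + 0.1895 + 0.1250) ≈ 9.497 × 1.6968 ≈ 16.115 μg/mL.

16.1 μg/mL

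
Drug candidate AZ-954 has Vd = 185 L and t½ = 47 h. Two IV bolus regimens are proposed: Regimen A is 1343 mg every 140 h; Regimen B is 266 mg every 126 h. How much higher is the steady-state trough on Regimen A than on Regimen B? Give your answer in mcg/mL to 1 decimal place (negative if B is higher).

Regimen A: f = (1/2)^(140/47) ≈ 0.1269; Cmin,ss = (1343/185)·f/(1−f) ≈ 1.055 mcg/mL.
Regimen B: f = (1/2)^(126/47) ≈ 0.1559; Cmin,ss = (266/185)·f/(1−f) ≈ 0.266 mcg/mL.
Difference ≈ 1.055 − 0.266 ≈ 0.789 mcg/mL.

0.8 mcg/mL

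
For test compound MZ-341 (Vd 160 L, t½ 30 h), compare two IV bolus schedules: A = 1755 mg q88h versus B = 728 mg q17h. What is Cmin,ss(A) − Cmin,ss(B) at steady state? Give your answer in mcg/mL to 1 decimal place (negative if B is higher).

Regimen A: f = (1/2)^(88/30) ≈ 0.1309; Cmin,ss = (1755/160)·f/(1−f) ≈ 1.652 mcg/mL.
Regimen B: f = (1/2)^(17/30) ≈ 0.6752; Cmin,ss = (728/160)·f/(1−f) ≈ 9.459 mcg/mL.
Difference ≈ 1.652 − 9.459 ≈ -7.807 mcg/mL.

-7.8 mcg/mL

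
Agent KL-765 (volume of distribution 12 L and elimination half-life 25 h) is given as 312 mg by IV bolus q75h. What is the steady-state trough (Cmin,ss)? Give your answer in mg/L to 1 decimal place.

The dosing interval is 3 half-lives, so f = 2^(−3) = 0.125.
Accumulation ratio R = 1/(1 − f) = 1/0.875 = 8/7.
Single-dose peak C₀ = D/Vd = 312/12 = 26 mg/L.
Steady-state peak Cmax,ss = C₀·R = 26 × 8/7 ≈ 29.714 mg/L.
Steady-state trough Cmin,ss = Cmax,ss·f ≈ 29.714 × 0.125 ≈ 3.714 mg/L.

3.7 mg/L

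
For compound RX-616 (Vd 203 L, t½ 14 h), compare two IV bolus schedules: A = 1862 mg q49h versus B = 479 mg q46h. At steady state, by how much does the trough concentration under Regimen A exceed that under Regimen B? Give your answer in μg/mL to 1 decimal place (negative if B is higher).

0.6 μg/mL

Regimen A: f = (1/2)^(49/14) ≈ 0.0884; Cmin,ss = (1862/203)·f/(1−f) ≈ 0.889 μg/mL.
Regimen B: f = (1/2)^(46/14) ≈ 0.1025; Cmin,ss = (479/203)·f/(1−f) ≈ 0.269 μg/mL.
Difference ≈ 0.889 − 0.269 ≈ 0.620 μg/mL.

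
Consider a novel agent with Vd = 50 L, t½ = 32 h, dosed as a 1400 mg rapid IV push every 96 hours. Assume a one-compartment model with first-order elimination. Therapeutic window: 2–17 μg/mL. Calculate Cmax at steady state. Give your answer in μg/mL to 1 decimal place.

32.0 μg/mL

The dosing interval is 3 half-lives, so f = 2^(−3) = 0.125.
At steady state, R = 1/(1 − 0.125) = 8/7.
Single-dose peak C₀ = D/Vd = 1400/50 = 28 μg/mL.
Steady-state peak Cmax,ss = C₀·R = 28 × 8/7 ≈ 32.000 μg/mL.
Peak 32.0 μg/mL vs MTC 17 μg/mL: exceeds toxic threshold.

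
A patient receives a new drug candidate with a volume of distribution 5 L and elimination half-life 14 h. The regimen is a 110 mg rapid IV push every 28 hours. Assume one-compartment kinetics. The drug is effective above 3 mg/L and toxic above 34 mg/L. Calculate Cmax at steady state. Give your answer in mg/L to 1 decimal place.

The dosing interval is 2 half-lives, so f = 2^(−2) = 0.25.
At steady state, R = 1/(1 − 0.25) = 4/3.
Single-dose peak C₀ = D/Vd = 110/5 = 22 mg/L.
Steady-state peak Cmax,ss = C₀·R = 22 × 4/3 ≈ 29.333 mg/L.
Peak 29.3 mg/L vs MTC 34 mg/L: below toxic threshold.

29.3 mg/L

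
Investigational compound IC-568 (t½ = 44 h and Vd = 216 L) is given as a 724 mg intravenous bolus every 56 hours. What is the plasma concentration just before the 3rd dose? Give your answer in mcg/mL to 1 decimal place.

f = (1/2)^(τ/t½) = (1/2)^(56/44) ≈ 0.4139.
C₀ = D/Vd = 724/216 ≈ 3.352 mcg/mL.
Before the 3rd dose, 2 doses have been given. Superposition: Cmin = C₀·(f + f²).
≈ 3.352 × (0.4139 + 0.1713) ≈ 3.352 × 0.5852 ≈ 1.962 mcg/mL.

2.0 mcg/mL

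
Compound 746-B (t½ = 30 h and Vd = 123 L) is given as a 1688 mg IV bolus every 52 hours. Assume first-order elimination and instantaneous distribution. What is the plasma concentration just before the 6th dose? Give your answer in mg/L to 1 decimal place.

5.9 mg/L

f = (1/2)^(τ/t½) = (1/2)^(52/30) ≈ 0.3008.
C₀ = D/Vd = 1688/123 ≈ 13.724 mg/L.
Before the 6th dose, 5 doses have been given. Superposition: Cmin = C₀·(f + f² + … + f^5).
≈ 13.724 × (0.3008 + 0.0905 + 0.0272 + 0.0082 + 0.0025) ≈ 13.724 × 0.4292 ≈ 5.890 mg/L.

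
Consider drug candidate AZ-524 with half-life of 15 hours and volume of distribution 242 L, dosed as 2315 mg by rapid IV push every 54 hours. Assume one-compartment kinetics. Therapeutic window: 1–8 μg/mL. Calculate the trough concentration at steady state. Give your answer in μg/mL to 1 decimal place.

0.9 μg/mL

k = ln2/t½ = ln2/15 ≈ 0.046210 h⁻¹; fraction remaining f = e^(−kτ) = e^(−0.046210×54) ≈ 0.0825.
Accumulation ratio R = 1/(1 − f) ≈ 1/0.9175 ≈ 1.0899.
Single-dose peak C₀ = D/Vd = 2315/242 ≈ 9.566 μg/mL.
Steady-state peak Cmax,ss = C₀·R ≈ 9.566 × 1.0899 ≈ 10.426 μg/mL.
One interval later, Cmin,ss = Cmax,ss·e^(−kτ) ≈ 10.426 × 0.0825 ≈ 0.860 μg/mL.
Trough 0.9 μg/mL vs MEC 1 μg/mL: subtherapeutic.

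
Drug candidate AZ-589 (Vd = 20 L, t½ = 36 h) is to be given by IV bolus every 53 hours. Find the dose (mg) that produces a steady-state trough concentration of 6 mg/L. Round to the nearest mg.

τ/t½ = 53/36 ≈ 1.4722, so f = (1/2)^(53/36) ≈ 0.360427.
Cmin,ss = (D/Vd)·f/(1−f), so D = Cmin,ss·Vd·(1−f)/f.
D = 6 × 20 × (1−f)/f ≈ 6 × 20 × 1.77449 ≈ 212.94 mg.

213 mg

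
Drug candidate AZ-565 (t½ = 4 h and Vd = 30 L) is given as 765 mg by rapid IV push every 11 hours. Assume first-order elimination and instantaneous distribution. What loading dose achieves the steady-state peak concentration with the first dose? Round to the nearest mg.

899 mg

f = (1/2)^(11/4) ≈ 0.148651; accumulation ratio R = 1/(1−f) ≈ 1.17461.
Loading dose to hit Cmax,ss on first dose: D_load = D_maint·R ≈ 765 × 1.17461 ≈ 898.58 mg.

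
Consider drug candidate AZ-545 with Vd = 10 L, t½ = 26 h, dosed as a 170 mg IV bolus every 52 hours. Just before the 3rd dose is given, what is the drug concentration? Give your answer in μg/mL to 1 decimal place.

f = (1/2)^(τ/t½) = (1/2)^(52/26) ≈ 0.2500.
C₀ = D/Vd = 170/10 ≈ 17.000 μg/mL.
Before the 3rd dose, 2 doses have been given. Superposition: Cmin = C₀·(f + f²).
≈ 17.000 × (0.2500 + 0.0625) ≈ 17.000 × 0.3125 ≈ 5.312 μg/mL.

5.3 μg/mL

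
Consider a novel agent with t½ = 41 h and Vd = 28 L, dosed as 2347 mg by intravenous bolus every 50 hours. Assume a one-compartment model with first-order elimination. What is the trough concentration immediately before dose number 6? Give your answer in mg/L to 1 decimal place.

f = (1/2)^(τ/t½) = (1/2)^(50/41) ≈ 0.4294.
C₀ = D/Vd = 2347/28 ≈ 83.821 mg/L.
Before the 6th dose, 5 doses have been given. Superposition: Cmin = C₀·(f + f² + … + f^5).
≈ 83.821 × (0.4294 + 0.1844 + 0.0792 + 0.0340 + 0.0146) ≈ 83.821 × 0.7416 ≈ 62.162 mg/L.

62.2 mg/L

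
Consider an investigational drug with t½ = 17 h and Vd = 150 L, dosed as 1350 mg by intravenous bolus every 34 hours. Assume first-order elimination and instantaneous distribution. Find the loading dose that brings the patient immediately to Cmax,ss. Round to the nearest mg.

f = (1/2)^(34/17) ≈ 0.250000; accumulation ratio R = 1/(1−f) ≈ 1.33333.
Loading dose to hit Cmax,ss on first dose: D_load = D_maint·R ≈ 1350 × 1.33333 ≈ 1800.00 mg.

1800 mg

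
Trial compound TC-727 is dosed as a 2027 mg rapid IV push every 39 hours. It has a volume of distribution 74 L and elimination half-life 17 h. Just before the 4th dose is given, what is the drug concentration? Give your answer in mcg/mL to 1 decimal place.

7.0 mcg/mL

f = (1/2)^(τ/t½) = (1/2)^(39/17) ≈ 0.2039.
C₀ = D/Vd = 2027/74 ≈ 27.392 mcg/mL.
Before the 4th dose, 3 doses have been given. Superposition: Cmin = C₀·(f + f² + … + f^3).
≈ 27.392 × (0.2039 + 0.0416 + 0.0085) ≈ 27.392 × 0.2540 ≈ 6.958 mcg/mL.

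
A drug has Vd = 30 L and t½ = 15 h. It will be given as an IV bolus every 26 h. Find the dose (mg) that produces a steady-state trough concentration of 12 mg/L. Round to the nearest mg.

837 mg

τ/t½ = 26/15 ≈ 1.7333, so f = (1/2)^(26/15) ≈ 0.300756.
Cmin,ss = (D/Vd)·f/(1−f), so D = Cmin,ss·Vd·(1−f)/f.
D = 12 × 30 × (1−f)/f ≈ 12 × 30 × 2.32495 ≈ 836.98 mg.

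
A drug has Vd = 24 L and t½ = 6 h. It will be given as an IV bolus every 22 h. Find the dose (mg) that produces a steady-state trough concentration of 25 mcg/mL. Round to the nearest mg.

τ/t½ = 22/6 ≈ 3.6667, so f = (1/2)^(22/6) ≈ 0.078745.
Cmin,ss = (D/Vd)·f/(1−f), so D = Cmin,ss·Vd·(1−f)/f.
D = 25 × 24 × (1−f)/f ≈ 25 × 24 × 11.69922 ≈ 7019.53 mg.

7020 mg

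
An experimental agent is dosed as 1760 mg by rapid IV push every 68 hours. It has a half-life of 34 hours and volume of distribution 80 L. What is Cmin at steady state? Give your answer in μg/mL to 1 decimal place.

7.3 μg/mL

τ = 68 h = 2 half-lives, so f = (1/2)^2 = 0.25.
Accumulation ratio R = 1/(1 − f) = 1/0.75 = 4/3.
Single-dose peak C₀ = D/Vd = 1760/80 = 22 μg/mL.
Steady-state peak Cmax,ss = C₀·R = 22 × 4/3 ≈ 29.333 μg/mL.
Steady-state trough Cmin,ss = Cmax,ss·f ≈ 29.333 × 0.25 ≈ 7.333 μg/mL.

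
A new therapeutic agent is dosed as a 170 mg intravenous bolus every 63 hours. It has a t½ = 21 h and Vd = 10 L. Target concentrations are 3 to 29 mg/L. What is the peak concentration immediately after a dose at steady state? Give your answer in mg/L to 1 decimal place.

19.4 mg/L

The dosing interval is 3 half-lives, so f = 2^(−3) = 0.125.
At steady state, R = 1/(1 − 0.125) = 8/7.
Single-dose peak C₀ = D/Vd = 170/10 = 17 mg/L.
Steady-state peak Cmax,ss = C₀·R = 17 × 8/7 ≈ 19.429 mg/L.
Peak 19.4 mg/L vs MTC 29 mg/L: below toxic threshold.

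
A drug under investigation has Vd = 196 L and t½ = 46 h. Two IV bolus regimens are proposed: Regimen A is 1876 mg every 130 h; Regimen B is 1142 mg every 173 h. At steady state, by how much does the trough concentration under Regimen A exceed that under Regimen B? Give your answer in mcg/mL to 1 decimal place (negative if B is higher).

Regimen A: f = (1/2)^(130/46) ≈ 0.1410; Cmin,ss = (1876/196)·f/(1−f) ≈ 1.571 mcg/mL.
Regimen B: f = (1/2)^(173/46) ≈ 0.0738; Cmin,ss = (1142/196)·f/(1−f) ≈ 0.464 mcg/mL.
Difference ≈ 1.571 − 0.464 ≈ 1.107 mcg/mL.

1.1 mcg/mL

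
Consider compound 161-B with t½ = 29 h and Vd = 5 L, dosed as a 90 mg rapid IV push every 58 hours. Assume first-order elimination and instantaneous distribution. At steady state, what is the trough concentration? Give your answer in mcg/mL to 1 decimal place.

The dosing interval is 2 half-lives, so f = 2^(−2) = 0.25.
At steady state, R = 1/(1 − 0.25) = 4/3.
Single-dose peak C₀ = D/Vd = 90/5 = 18 mcg/mL.
Steady-state peak Cmax,ss = C₀·R = 18 × 4/3 ≈ 24.000 mcg/mL.
Steady-state trough Cmin,ss = Cmax,ss·f ≈ 24.000 × 0.25 ≈ 6.000 mcg/mL.

6.0 mcg/mL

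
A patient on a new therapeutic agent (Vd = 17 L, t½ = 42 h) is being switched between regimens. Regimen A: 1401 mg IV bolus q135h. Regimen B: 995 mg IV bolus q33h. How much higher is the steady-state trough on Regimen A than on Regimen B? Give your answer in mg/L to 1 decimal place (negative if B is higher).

-70.9 mg/L

Regimen A: f = (1/2)^(135/42) ≈ 0.1077; Cmin,ss = (1401/17)·f/(1−f) ≈ 9.947 mg/L.
Regimen B: f = (1/2)^(33/42) ≈ 0.5801; Cmin,ss = (995/17)·f/(1−f) ≈ 80.860 mg/L.
Difference ≈ 9.947 − 80.860 ≈ -70.913 mg/L.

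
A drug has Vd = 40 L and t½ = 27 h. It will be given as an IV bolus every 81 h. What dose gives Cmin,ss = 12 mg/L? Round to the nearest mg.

τ/t½ = 81/27 ≈ 3, so f = (1/2)^(81/27) ≈ 0.125000.
Cmin,ss = (D/Vd)·f/(1−f), so D = Cmin,ss·Vd·(1−f)/f.
D = 12 × 40 × (1−f)/f ≈ 12 × 40 × 7.00000 ≈ 3360.00 mg.

3360 mg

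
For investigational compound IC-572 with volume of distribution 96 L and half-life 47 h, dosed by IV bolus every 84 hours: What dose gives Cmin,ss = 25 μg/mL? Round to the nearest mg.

5884 mg

τ/t½ = 84/47 ≈ 1.7872, so f = (1/2)^(84/47) ≈ 0.289727.
Cmin,ss = (D/Vd)·f/(1−f), so D = Cmin,ss·Vd·(1−f)/f.
D = 25 × 96 × (1−f)/f ≈ 25 × 96 × 2.45153 ≈ 5883.67 mg.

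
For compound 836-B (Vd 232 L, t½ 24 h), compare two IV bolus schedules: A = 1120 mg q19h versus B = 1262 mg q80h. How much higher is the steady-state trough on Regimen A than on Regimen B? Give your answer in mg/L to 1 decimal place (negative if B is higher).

6.0 mg/L

Regimen A: f = (1/2)^(19/24) ≈ 0.5777; Cmin,ss = (1120/232)·f/(1−f) ≈ 6.604 mg/L.
Regimen B: f = (1/2)^(80/24) ≈ 0.0992; Cmin,ss = (1262/232)·f/(1−f) ≈ 0.599 mg/L.
Difference ≈ 6.604 − 0.599 ≈ 6.005 mg/L.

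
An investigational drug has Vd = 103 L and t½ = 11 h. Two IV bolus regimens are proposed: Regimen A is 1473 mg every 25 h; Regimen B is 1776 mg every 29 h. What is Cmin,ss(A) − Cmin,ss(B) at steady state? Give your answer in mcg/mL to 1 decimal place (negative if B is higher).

Regimen A: f = (1/2)^(25/11) ≈ 0.2069; Cmin,ss = (1473/103)·f/(1−f) ≈ 3.731 mcg/mL.
Regimen B: f = (1/2)^(29/11) ≈ 0.1608; Cmin,ss = (1776/103)·f/(1−f) ≈ 3.304 mcg/mL.
Difference ≈ 3.731 − 3.304 ≈ 0.427 mcg/mL.

0.4 mcg/mL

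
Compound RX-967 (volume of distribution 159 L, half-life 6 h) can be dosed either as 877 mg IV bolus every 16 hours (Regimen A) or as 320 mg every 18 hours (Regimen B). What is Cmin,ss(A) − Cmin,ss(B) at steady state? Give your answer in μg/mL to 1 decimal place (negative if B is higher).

Regimen A: f = (1/2)^(16/6) ≈ 0.1575; Cmin,ss = (877/159)·f/(1−f) ≈ 1.031 μg/mL.
Regimen B: f = (1/2)^(18/6) ≈ 0.1250; Cmin,ss = (320/159)·f/(1−f) ≈ 0.288 μg/mL.
Difference ≈ 1.031 − 0.288 ≈ 0.743 μg/mL.

0.7 μg/mL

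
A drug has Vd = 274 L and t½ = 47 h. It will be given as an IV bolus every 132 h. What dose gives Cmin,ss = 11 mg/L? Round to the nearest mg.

τ/t½ = 132/47 ≈ 2.8085, so f = (1/2)^(132/47) ≈ 0.142743.
Cmin,ss = (D/Vd)·f/(1−f), so D = Cmin,ss·Vd·(1−f)/f.
D = 11 × 274 × (1−f)/f ≈ 11 × 274 × 6.00560 ≈ 18100.88 mg.

18101 mg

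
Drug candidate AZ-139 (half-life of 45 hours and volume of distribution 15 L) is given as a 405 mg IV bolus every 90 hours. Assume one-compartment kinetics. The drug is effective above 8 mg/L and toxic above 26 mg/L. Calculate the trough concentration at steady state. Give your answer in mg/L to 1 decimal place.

The dosing interval is 2 half-lives, so f = 2^(−2) = 0.25.
Accumulation ratio R = 1/(1 − f) = 1/0.75 = 4/3.
Single-dose peak C₀ = D/Vd = 405/15 = 27 mg/L.
Steady-state peak Cmax,ss = C₀·R = 27 × 4/3 ≈ 36.000 mg/L.
Steady-state trough Cmin,ss = Cmax,ss·f ≈ 36.000 × 0.25 ≈ 9.000 mg/L.
Trough 9.0 mg/L vs MEC 8 mg/L: adequate.

9.0 mg/L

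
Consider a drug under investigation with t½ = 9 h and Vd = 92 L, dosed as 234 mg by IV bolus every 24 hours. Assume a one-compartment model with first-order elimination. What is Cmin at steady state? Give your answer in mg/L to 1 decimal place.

0.5 mg/L

k = ln2/t½ = ln2/9 ≈ 0.077016 h⁻¹; fraction remaining f = e^(−kτ) = e^(−0.077016×24) ≈ 0.1575.
At steady state, accumulation factor R = 1/(1 − e^(−kτ)) ≈ 1.1869.
Each bolus raises the concentration by D/Vd = 234/92 ≈ 2.543 mg/L.
Cmax,ss = C₀/(1 − f) ≈ 2.543/0.8425 ≈ 3.018 mg/L.
One interval later, Cmin,ss = Cmax,ss·e^(−kτ) ≈ 3.018 × 0.1575 ≈ 0.475 mg/L.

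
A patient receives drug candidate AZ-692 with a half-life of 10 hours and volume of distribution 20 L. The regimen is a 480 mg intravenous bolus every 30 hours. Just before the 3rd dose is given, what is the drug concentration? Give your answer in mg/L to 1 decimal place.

3.4 mg/L

f = (1/2)^(τ/t½) = (1/2)^(30/10) ≈ 0.1250.
C₀ = D/Vd = 480/20 ≈ 24.000 mg/L.
Before the 3rd dose, 2 doses have been given. Superposition: Cmin = C₀·(f + f²).
≈ 24.000 × (0.1250 + 0.0156) ≈ 24.000 × 0.1406 ≈ 3.374 mg/L.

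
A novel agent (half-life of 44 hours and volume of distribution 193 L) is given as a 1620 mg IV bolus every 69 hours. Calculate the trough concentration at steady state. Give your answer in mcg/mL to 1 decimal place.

4.3 mcg/mL

Over one 69-h interval, 69/44 ≈ 1.5682 half-lives elapse, leaving f ≈ 0.3372 of each dose.
At steady state, accumulation factor R = 1/(1 − e^(−kτ)) ≈ 1.5088.
Single-dose peak C₀ = D/Vd = 1620/193 ≈ 8.394 mcg/mL.
Steady-state peak Cmax,ss = C₀·R ≈ 8.394 × 1.5088 ≈ 12.665 mcg/mL.
Steady-state trough Cmin,ss = Cmax,ss·f ≈ 12.665 × 0.3372 ≈ 4.271 mcg/mL.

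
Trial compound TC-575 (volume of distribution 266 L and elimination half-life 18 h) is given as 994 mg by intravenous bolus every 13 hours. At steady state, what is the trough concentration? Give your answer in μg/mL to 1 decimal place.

5.8 μg/mL

Over one 13-h interval, 13/18 ≈ 0.72222 half-lives elapse, leaving f ≈ 0.6062 of each dose.
At steady state, accumulation factor R = 1/(1 − e^(−kτ)) ≈ 2.5394.
Single-dose peak C₀ = D/Vd = 994/266 ≈ 3.737 μg/mL.
Cmax,ss = C₀/(1 − f) ≈ 3.737/0.3938 ≈ 9.490 μg/mL.
Steady-state trough Cmin,ss = Cmax,ss·f ≈ 9.490 × 0.6062 ≈ 5.753 μg/mL.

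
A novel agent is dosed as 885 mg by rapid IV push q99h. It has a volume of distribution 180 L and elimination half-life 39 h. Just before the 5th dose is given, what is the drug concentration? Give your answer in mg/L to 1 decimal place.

f = (1/2)^(τ/t½) = (1/2)^(99/39) ≈ 0.1721.
C₀ = D/Vd = 885/180 ≈ 4.917 mg/L.
Before the 5th dose, 4 doses have been given. Superposition: Cmin = C₀·(f + f² + … + f^4).
≈ 4.917 × (0.1721 + 0.0296 + 0.0051 + 0.0009) ≈ 4.917 × 0.2077 ≈ 1.021 mg/L.

1.0 mg/L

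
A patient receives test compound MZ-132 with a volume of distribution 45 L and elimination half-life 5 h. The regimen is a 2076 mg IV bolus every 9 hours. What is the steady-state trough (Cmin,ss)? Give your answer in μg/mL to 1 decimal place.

k = ln2/t½ = ln2/5 ≈ 0.138629 h⁻¹; fraction remaining f = e^(−kτ) = e^(−0.138629×9) ≈ 0.2872.
Each bolus raises the concentration by D/Vd = 2076/45 ≈ 46.133 μg/mL.
Steady-state trough Cmin,ss = C₀·f/(1−f) ≈ 46.133 × 0.2872/0.7128 ≈ 18.588 μg/mL.

18.6 μg/mL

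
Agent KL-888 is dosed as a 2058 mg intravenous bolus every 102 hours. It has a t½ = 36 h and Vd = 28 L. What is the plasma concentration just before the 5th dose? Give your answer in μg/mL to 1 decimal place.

f = (1/2)^(τ/t½) = (1/2)^(102/36) ≈ 0.1403.
C₀ = D/Vd = 2058/28 ≈ 73.500 μg/mL.
Before the 5th dose, 4 doses have been given. Superposition: Cmin = C₀·(f + f² + … + f^4).
≈ 73.500 × (0.1403 + 0.0197 + 0.0028 + 0.0004) ≈ 73.500 × 0.1632 ≈ 11.995 μg/mL.

12.0 μg/mL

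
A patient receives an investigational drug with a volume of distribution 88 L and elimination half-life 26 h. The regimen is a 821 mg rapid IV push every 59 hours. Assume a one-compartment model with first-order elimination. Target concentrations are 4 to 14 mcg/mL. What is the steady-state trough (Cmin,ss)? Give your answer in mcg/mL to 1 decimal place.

k = ln2/t½ = ln2/26 ≈ 0.026660 h⁻¹; fraction remaining f = e^(−kτ) = e^(−0.026660×59) ≈ 0.2074.
Single-dose peak C₀ = D/Vd = 821/88 ≈ 9.330 mcg/mL.
Steady-state trough Cmin,ss = C₀·f/(1−f) ≈ 9.330 × 0.2074/0.7926 ≈ 2.441 mcg/mL.
Trough 2.4 mcg/mL vs MEC 4 mcg/mL: subtherapeutic.

2.4 mcg/mL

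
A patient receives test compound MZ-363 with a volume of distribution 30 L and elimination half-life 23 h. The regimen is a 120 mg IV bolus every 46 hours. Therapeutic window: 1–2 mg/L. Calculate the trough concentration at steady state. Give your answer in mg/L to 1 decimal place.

1.3 mg/L

The dosing interval is 2 half-lives, so f = 2^(−2) = 0.25.
At steady state, R = 1/(1 − 0.25) = 4/3.
Single-dose peak C₀ = D/Vd = 120/30 = 4 mg/L.
Steady-state peak Cmax,ss = C₀·R = 4 × 4/3 ≈ 5.333 mg/L.
Steady-state trough Cmin,ss = Cmax,ss·f ≈ 5.333 × 0.25 ≈ 1.333 mg/L.
Trough 1.3 mg/L vs MEC 1 mg/L: adequate.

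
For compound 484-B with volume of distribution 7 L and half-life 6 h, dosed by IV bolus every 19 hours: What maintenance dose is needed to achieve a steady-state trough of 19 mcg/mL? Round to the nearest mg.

τ/t½ = 19/6 ≈ 3.1667, so f = (1/2)^(19/6) ≈ 0.111362.
Cmin,ss = (D/Vd)·f/(1−f), so D = Cmin,ss·Vd·(1−f)/f.
D = 19 × 7 × (1−f)/f ≈ 19 × 7 × 7.97972 ≈ 1061.30 mg.

1061 mg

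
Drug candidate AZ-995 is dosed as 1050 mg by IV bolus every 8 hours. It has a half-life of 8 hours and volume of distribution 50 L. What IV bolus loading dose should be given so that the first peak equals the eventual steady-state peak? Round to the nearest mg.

2100 mg

f = (1/2)^(8/8) ≈ 0.500000; accumulation ratio R = 1/(1−f) ≈ 2.00000.
Loading dose to hit Cmax,ss on first dose: D_load = D_maint·R ≈ 1050 × 2.00000 ≈ 2100.00 mg.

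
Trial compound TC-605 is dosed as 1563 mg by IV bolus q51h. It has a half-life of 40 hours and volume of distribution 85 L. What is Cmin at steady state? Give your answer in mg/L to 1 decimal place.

Over one 51-h interval, 51/40 ≈ 1.275 half-lives elapse, leaving f ≈ 0.4132 of each dose.
Accumulation ratio R = 1/(1 − f) ≈ 1/0.5868 ≈ 1.7042.
Single-dose peak C₀ = D/Vd = 1563/85 ≈ 18.388 mg/L.
Cmax,ss = C₀/(1 − f) ≈ 18.388/0.5868 ≈ 31.336 mg/L.
Steady-state trough Cmin,ss = Cmax,ss·f ≈ 31.336 × 0.4132 ≈ 12.948 mg/L.

12.9 mg/L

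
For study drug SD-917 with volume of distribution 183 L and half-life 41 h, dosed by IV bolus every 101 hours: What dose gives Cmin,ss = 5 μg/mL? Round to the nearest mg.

4131 mg

τ/t½ = 101/41 ≈ 2.4634, so f = (1/2)^(101/41) ≈ 0.181317.
Cmin,ss = (D/Vd)·f/(1−f), so D = Cmin,ss·Vd·(1−f)/f.
D = 5 × 183 × (1−f)/f ≈ 5 × 183 × 4.51520 ≈ 4131.41 mg.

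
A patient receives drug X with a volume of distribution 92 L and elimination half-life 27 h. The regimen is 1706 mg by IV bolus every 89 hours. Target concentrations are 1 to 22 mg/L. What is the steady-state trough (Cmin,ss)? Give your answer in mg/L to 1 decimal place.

2.1 mg/L

Over one 89-h interval, 89/27 ≈ 3.2963 half-lives elapse, leaving f ≈ 0.1018 of each dose.
At steady state, accumulation factor R = 1/(1 − e^(−kτ)) ≈ 1.1133.
Single-dose peak C₀ = D/Vd = 1706/92 ≈ 18.543 mg/L.
Cmax,ss = C₀/(1 − f) ≈ 18.543/0.8982 ≈ 20.645 mg/L.
One interval later, Cmin,ss = Cmax,ss·e^(−kτ) ≈ 20.645 × 0.1018 ≈ 2.102 mg/L.
Trough 2.1 mg/L vs MEC 1 mg/L: adequate.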